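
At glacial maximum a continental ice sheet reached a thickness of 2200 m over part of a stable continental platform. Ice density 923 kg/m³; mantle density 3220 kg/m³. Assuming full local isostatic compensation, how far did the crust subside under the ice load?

Equating mass per unit area of the two columns: the ice load ρ_ice t is balanced by mantle displaced below, ρ_m s.
s = t ρ_ice / ρ_m = 2200 m × 923/3220 = 631 m.

631 m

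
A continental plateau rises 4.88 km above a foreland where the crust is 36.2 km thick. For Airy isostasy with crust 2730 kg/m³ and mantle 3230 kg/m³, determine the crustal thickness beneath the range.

Root depth r = h ρ_c / (ρ_m − ρ_c) = 4.88 km × 2730 / 500 = 26.64 km.
Total thickness = T + h + r = 36.2 km + 4.88 km + 26.64 km = 67.7 km.

67.7 km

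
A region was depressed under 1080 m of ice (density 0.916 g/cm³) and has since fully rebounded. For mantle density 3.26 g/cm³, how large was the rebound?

Removing the load lets mantle flow back in; uplift u satisfies ρ_ice t = ρ_m u.
u = t ρ_ice/ρ_m = 1080 m × 0.916/3.26 = 303 m.

303 m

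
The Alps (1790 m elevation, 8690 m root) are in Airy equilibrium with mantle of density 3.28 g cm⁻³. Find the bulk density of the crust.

2.72 g cm⁻³

ρ_c h = (ρ_m − ρ_c) r → ρ_c (h + r) = ρ_m r → ρ_c = ρ_m r / (h + r).
ρ_c = 3.28 × 8690 m / (1790 m + 8690 m) = 2.72 g cm⁻³.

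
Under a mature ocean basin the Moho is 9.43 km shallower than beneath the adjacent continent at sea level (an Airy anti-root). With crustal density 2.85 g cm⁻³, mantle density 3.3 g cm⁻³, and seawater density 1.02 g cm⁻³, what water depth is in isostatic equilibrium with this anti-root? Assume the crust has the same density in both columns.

Replacing a thickness d of crust by seawater at the top must be balanced by replacing crust with mantle at the base: d (ρ_c − ρ_w) = a (ρ_m − ρ_c).
d = a (ρ_m − ρ_c)/(ρ_c − ρ_w) = 9.43 km × 0.45/1.83 = 2.32 km.

2.32 km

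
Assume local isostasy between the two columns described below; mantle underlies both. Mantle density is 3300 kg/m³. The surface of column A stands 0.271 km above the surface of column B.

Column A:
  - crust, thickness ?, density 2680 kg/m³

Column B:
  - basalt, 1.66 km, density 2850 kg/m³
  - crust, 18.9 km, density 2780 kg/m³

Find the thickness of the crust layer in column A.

18.5 km

Take the compensation level at the base of the deeper column (depth z_c below the surface of column A) and equate Σ ρ_i t_i down to z_c; mantle fills any gap and the z_c terms cancel.
Column A: x×2680 + (z_c − 0 − x)×3300
Column B: 0.271×0 + 1.66×2850 + 18.9×2780 + (z_c − 0.271 − 20.56)×3300
The z_c×3300 term appears on both sides and cancels. Collect the known terms of each column as K = Σ(ρt)_known − 3300 × (depth of known layers): K_A = 0 − 3300×0 = 0; K_B = 57273 − 3300×(0.271 + 20.56) = −11469.3.
Balance: K_A − x×(3300 − 2680) = K_B, so x = (K_A − K_B)/(3300 − 2680) = 11469.3/620 = 18.5 km.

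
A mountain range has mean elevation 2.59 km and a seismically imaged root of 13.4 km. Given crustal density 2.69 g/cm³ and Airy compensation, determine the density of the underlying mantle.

Airy balance: ρ_c h = (ρ_m − ρ_c) r → ρ_m = ρ_c (1 + h/r).
ρ_m = 2.69 × (1 + 2.59 km/13.4 km) = 3.21 g/cm³.

3.21 g/cm³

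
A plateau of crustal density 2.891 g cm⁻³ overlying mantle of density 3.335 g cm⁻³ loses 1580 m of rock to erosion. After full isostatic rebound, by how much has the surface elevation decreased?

210 m

Rebound u = e ρ_c/ρ_m = 1580 m × 2.891/3.335 = 1370 m.
Net surface drop = e − u = 1580 m − 1370 m = e (ρ_m − ρ_c)/ρ_m = 210 m.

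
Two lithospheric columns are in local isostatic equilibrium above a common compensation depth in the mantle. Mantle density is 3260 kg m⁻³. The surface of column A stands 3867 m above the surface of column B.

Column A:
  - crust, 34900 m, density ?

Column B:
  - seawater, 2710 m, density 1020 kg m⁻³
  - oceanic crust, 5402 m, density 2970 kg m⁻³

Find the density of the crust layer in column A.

Take the compensation level at the base of the deeper column (depth z_c below the surface of column A) and equate Σ ρ_i t_i down to z_c; mantle fills any gap and the z_c terms cancel.
Column A: 34900×ρ + (z_c − 34900)×3260
Column B: 3867×0 + 2710×1020 + 5402×2970 + (z_c − 3867 − 8112)×3260
The z_c×3260 term appears on both sides and cancels. Collect the known terms of each column as K = Σ(ρt)_known − 3260 × (depth of known layers): K_A = 0 − 3260×34900 = −113774000; K_B = 18808140 − 3260×(3867 + 8112) = −20243400.
Balance: K_A + 34900×ρ = K_B, so ρ = (K_B − K_A)/34900 = 93530600/34900 = 2680 kg m⁻³.

2680 kg m⁻³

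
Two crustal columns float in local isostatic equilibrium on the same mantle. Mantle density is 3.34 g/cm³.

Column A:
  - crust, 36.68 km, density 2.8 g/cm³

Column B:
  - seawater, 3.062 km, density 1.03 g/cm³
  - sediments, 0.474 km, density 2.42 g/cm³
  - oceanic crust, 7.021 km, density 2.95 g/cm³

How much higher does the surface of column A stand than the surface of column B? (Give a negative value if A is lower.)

2.86 km

For any compensation level in the mantle, the mantle terms cancel and isostasy reduces to e = (Σt_A − Σt_B) − (Σ(ρt)_A − Σ(ρt)_B) / ρ_m.
Σt_A = 36.68 km; Σt_B = 10.557 km; Σ(ρt)_A = 102.704; Σ(ρt)_B = 25.01289 (in km·g/cm³).
e = (36.68 − 10.557) − (102.704 − 25.01289) / 3.34 = 2.86 km.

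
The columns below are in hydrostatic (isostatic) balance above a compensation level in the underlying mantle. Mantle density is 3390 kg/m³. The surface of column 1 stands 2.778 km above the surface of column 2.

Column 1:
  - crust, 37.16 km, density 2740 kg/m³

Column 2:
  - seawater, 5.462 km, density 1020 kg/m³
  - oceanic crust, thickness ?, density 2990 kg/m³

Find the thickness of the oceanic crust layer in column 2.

Take the compensation level at the base of the deeper column (depth z_c below the surface of column 1) and equate Σ ρ_i t_i down to z_c; mantle fills any gap and the z_c terms cancel.
Column 1: 37.16×2740 + (z_c − 37.16)×3390
Column 2: 2.778×0 + 5.462×1020 + x×2990 + (z_c − 2.778 − 5.462 − x)×3390
The z_c×3390 term appears on both sides and cancels. Collect the known terms of each column as K = Σ(ρt)_known − 3390 × (depth of known layers): K_1 = 101818.4 − 3390×37.16 = −24154; K_2 = 5571.24 − 3390×(2.778 + 5.462) = −22362.36.
Balance: K_1 = K_2 − x×(3390 − 2990), so x = (K_2 − K_1)/(3390 − 2990) = 1791.64/400 = 4.48 km.

4.48 km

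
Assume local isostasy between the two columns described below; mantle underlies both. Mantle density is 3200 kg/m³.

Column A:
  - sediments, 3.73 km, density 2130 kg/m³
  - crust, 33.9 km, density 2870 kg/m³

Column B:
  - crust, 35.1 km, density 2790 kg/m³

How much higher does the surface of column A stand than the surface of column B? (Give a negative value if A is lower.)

For any compensation level in the mantle, the mantle terms cancel and isostasy reduces to e = (Σt_A − Σt_B) − (Σ(ρt)_A − Σ(ρt)_B) / ρ_m.
Σt_A = 37.63 km; Σt_B = 35.1 km; Σ(ρt)_A = 105237.9; Σ(ρt)_B = 97929 (in km·kg/m³).
e = (37.63 − 35.1) − (105237.9 − 97929) / 3200 = 0.246 km.

0.246 km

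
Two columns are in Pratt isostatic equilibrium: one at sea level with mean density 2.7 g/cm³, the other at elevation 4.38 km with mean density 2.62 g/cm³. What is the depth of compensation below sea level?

ρ_ref D = ρ (D + h) → D (ρ_ref − ρ) = ρ h.
D = ρ h/(ρ_ref − ρ) = 2.62 × 4.38 km/(2.7 − 2.62) = 143 km.

143 km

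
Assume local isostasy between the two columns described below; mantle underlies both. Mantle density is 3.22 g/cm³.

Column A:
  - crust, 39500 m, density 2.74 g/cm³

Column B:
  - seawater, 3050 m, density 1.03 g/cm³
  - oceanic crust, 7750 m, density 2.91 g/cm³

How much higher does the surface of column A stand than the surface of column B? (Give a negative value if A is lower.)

3070 m

For any compensation level in the mantle, the mantle terms cancel and isostasy reduces to e = (Σt_A − Σt_B) − (Σ(ρt)_A − Σ(ρt)_B) / ρ_m.
Σt_A = 39500 m; Σt_B = 10800 m; Σ(ρt)_A = 108230; Σ(ρt)_B = 25694 (in m·g/cm³).
e = (39500 − 10800) − (108230 − 25694) / 3.22 = 3070 m.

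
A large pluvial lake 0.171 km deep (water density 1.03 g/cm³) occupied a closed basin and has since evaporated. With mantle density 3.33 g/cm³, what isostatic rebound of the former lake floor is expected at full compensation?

u = d ρ_w/ρ_m = 0.171 km × 1.03/3.33 = 0.0529 km.

0.0529 km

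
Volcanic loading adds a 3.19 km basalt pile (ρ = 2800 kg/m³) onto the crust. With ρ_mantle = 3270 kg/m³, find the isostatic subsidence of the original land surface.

Subaerial loading: s = t ρ_load / ρ_m.
s = 3.19 km × 2800/3270 = 2.73 km.

2.73 km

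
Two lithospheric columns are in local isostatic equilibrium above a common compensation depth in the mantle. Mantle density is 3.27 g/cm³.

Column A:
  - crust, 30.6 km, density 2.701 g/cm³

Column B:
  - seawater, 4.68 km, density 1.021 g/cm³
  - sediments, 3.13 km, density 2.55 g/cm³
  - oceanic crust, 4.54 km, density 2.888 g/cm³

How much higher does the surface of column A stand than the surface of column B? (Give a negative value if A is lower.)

0.886 km

For any compensation level in the mantle, the mantle terms cancel and isostasy reduces to e = (Σt_A − Σt_B) − (Σ(ρt)_A − Σ(ρt)_B) / ρ_m.
Σt_A = 30.6 km; Σt_B = 12.35 km; Σ(ρt)_A = 82.6506; Σ(ρt)_B = 25.8713 (in km·g/cm³).
e = (30.6 − 12.35) − (82.6506 − 25.8713) / 3.27 = 0.886 km.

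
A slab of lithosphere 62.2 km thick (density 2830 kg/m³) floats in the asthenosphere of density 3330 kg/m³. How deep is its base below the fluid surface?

Draft d = t ρ_obj/ρ_fluid = 62.2 km × 2830/3330 = 52.9 km.

52.9 km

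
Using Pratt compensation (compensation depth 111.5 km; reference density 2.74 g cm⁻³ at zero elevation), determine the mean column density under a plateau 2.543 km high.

Pratt balance: ρ_ref D = ρ (D + h).
ρ = ρ_ref D/(D + h) = 2.74 × 111.5 km/(111.5 km + 2.543 km) = 2.68 g cm⁻³.

2.68 g cm⁻³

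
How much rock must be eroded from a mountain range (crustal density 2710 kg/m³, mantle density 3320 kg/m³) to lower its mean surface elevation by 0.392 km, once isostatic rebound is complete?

Net drop Δ = e − u = e − e ρ_c/ρ_m = e (ρ_m − ρ_c)/ρ_m.
e = Δ ρ_m/(ρ_m − ρ_c) = 0.392 km × 3320/610 = 2.13 km.

2.13 km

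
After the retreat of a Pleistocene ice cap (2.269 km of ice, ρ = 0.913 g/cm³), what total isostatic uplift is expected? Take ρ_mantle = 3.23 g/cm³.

Removing the load lets mantle flow back in; uplift u satisfies ρ_ice t = ρ_m u.
u = t ρ_ice/ρ_m = 2.269 km × 0.913/3.23 = 0.641 km.

0.641 km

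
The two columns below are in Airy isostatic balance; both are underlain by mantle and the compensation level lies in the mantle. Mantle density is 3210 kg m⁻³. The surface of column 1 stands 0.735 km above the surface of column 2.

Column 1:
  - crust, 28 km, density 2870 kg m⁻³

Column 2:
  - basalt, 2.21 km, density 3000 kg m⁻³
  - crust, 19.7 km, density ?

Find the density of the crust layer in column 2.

Take the compensation level at the base of the deeper column (depth z_c below the surface of column 1) and equate Σ ρ_i t_i down to z_c; mantle fills any gap and the z_c terms cancel.
Column 1: 28×2870 + (z_c − 28)×3210
Column 2: 0.735×0 + 2.21×3000 + 19.7×ρ + (z_c − 0.735 − 21.91)×3210
The z_c×3210 term appears on both sides and cancels. Collect the known terms of each column as K = Σ(ρt)_known − 3210 × (depth of known layers): K_1 = 80360 − 3210×28 = −9520; K_2 = 6630 − 3210×(0.735 + 21.91) = −66060.45.
Balance: K_1 = K_2 + 19.7×ρ, so ρ = (K_1 − K_2)/19.7 = 56540.5/19.7 = 2870 kg m⁻³.

2870 kg m⁻³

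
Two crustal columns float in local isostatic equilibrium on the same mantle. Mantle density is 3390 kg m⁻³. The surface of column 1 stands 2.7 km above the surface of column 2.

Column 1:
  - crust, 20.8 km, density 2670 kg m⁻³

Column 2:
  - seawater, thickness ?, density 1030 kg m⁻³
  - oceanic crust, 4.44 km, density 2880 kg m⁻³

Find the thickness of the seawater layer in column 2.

1.51 km

Take the compensation level at the base of the deeper column (depth z_c below the surface of column 1) and equate Σ ρ_i t_i down to z_c; mantle fills any gap and the z_c terms cancel.
Column 1: 20.8×2670 + (z_c − 20.8)×3390
Column 2: 2.7×0 + x×1030 + 4.44×2880 + (z_c − 2.7 − 4.44 − x)×3390
The z_c×3390 term appears on both sides and cancels. Collect the known terms of each column as K = Σ(ρt)_known − 3390 × (depth of known layers): K_1 = 55536 − 3390×20.8 = −14976; K_2 = 12787.2 − 3390×(2.7 + 4.44) = −11417.4.
Balance: K_1 = K_2 − x×(3390 − 1030), so x = (K_2 − K_1)/(3390 − 1030) = 3558.6/2360 = 1.51 km.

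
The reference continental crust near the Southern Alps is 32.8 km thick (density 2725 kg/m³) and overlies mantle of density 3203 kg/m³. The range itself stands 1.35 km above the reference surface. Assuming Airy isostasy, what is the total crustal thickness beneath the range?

41.8 km

Root depth r = h ρ_c / (ρ_m − ρ_c) = 1.35 km × 2725 / 478 = 7.696 km.
Total thickness = T + h + r = 32.8 km + 1.35 km + 7.696 km = 41.8 km.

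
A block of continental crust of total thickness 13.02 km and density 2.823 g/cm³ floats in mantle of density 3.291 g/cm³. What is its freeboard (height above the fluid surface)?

1.85 km

Floating equilibrium: submerged depth d = t ρ_obj/ρ_fluid = 13.02 km × 2.823/3.291 = 11.17 km.
Freeboard = t − d = 13.02 km − 11.17 km = 1.85 km.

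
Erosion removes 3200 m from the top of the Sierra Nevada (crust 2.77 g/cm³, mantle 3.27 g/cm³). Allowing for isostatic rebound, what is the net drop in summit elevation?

489 m

Rebound u = e ρ_c/ρ_m = 3200 m × 2.77/3.27 = 2711 m.
Net surface drop = e − u = 3200 m − 2711 m = e (ρ_m − ρ_c)/ρ_m = 489 m.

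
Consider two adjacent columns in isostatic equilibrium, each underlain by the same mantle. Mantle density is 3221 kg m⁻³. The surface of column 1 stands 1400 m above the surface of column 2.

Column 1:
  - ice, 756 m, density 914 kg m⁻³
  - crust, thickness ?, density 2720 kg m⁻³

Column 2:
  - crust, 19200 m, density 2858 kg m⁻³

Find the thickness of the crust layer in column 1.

19400 m

Take the compensation level at the base of the deeper column (depth z_c below the surface of column 1) and equate Σ ρ_i t_i down to z_c; mantle fills any gap and the z_c terms cancel.
Column 1: 756×914 + x×2720 + (z_c − 756 − x)×3221
Column 2: 1400×0 + 19200×2858 + (z_c − 1400 − 19200)×3221
The z_c×3221 term appears on both sides and cancels. Collect the known terms of each column as K = Σ(ρt)_known − 3221 × (depth of known layers): K_1 = 690984 − 3221×756 = −1744092; K_2 = 54873600 − 3221×(1400 + 19200) = −11479000.
Balance: K_1 − x×(3221 − 2720) = K_2, so x = (K_1 − K_2)/(3221 − 2720) = 9734910/501 = 19400 m.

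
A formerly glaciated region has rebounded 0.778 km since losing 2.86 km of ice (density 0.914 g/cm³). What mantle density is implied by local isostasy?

ρ_m = ρ_ice t / u = 0.914 × 2.86 km/0.778 km = 3.36 g/cm³.

3.36 g/cm³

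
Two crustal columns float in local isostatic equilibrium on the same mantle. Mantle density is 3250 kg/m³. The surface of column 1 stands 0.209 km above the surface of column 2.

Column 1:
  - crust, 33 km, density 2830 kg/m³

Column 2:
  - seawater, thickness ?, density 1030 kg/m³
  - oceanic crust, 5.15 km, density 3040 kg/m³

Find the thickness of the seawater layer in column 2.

Take the compensation level at the base of the deeper column (depth z_c below the surface of column 1) and equate Σ ρ_i t_i down to z_c; mantle fills any gap and the z_c terms cancel.
Column 1: 33×2830 + (z_c − 33)×3250
Column 2: 0.209×0 + x×1030 + 5.15×3040 + (z_c − 0.209 − 5.15 − x)×3250
The z_c×3250 term appears on both sides and cancels. Collect the known terms of each column as K = Σ(ρt)_known − 3250 × (depth of known layers): K_1 = 93390 − 3250×33 = −13860; K_2 = 15656 − 3250×(0.209 + 5.15) = −1760.75.
Balance: K_1 = K_2 − x×(3250 − 1030), so x = (K_2 − K_1)/(3250 − 1030) = 12099.2/2220 = 5.45 km.

5.45 km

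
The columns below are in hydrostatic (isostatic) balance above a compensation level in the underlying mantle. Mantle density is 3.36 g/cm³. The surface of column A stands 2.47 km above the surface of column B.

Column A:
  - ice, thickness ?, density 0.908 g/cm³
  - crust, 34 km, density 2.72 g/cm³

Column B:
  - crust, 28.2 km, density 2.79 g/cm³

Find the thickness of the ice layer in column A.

Take the compensation level at the base of the deeper column (depth z_c below the surface of column A) and equate Σ ρ_i t_i down to z_c; mantle fills any gap and the z_c terms cancel.
Column A: x×0.908 + 34×2.72 + (z_c − 34 − x)×3.36
Column B: 2.47×0 + 28.2×2.79 + (z_c − 2.47 − 28.2)×3.36
The z_c×3.36 term appears on both sides and cancels. Collect the known terms of each column as K = Σ(ρt)_known − 3.36 × (depth of known layers): K_A = 92.48 − 3.36×34 = −21.76; K_B = 78.678 − 3.36×(2.47 + 28.2) = −24.3732.
Balance: K_A − x×(3.36 − 0.908) = K_B, so x = (K_A − K_B)/(3.36 − 0.908) = 2.6132/2.452 = 1.07 km.

1.07 km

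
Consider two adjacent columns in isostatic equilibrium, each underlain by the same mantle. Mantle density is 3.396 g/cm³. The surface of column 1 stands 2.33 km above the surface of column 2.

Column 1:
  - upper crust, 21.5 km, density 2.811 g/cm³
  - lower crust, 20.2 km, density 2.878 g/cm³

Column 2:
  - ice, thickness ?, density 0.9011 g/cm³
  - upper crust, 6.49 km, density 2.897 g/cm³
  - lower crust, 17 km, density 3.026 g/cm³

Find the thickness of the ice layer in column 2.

Take the compensation level at the base of the deeper column (depth z_c below the surface of column 1) and equate Σ ρ_i t_i down to z_c; mantle fills any gap and the z_c terms cancel.
Column 1: 21.5×2.811 + 20.2×2.878 + (z_c − 41.7)×3.396
Column 2: 2.33×0 + x×0.9011 + 6.49×2.897 + 17×3.026 + (z_c − 2.33 − 23.49 − x)×3.396
The z_c×3.396 term appears on both sides and cancels. Collect the known terms of each column as K = Σ(ρt)_known − 3.396 × (depth of known layers): K_1 = 118.5721 − 3.396×41.7 = −23.0411; K_2 = 70.24353 − 3.396×(2.33 + 23.49) = −17.44119.
Balance: K_1 = K_2 − x×(3.396 − 0.9011), so x = (K_2 − K_1)/(3.396 − 0.9011) = 5.59991/2.4949 = 2.24 km.

2.24 km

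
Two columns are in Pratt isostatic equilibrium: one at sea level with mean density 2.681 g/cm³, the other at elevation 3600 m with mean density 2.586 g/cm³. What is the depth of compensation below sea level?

98000 m

ρ_ref D = ρ (D + h) → D (ρ_ref − ρ) = ρ h.
D = ρ h/(ρ_ref − ρ) = 2.586 × 3600 m/(2.681 − 2.586) = 98000 m.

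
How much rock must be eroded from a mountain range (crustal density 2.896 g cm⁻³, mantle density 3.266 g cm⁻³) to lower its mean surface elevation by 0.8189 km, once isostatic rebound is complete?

7.23 km

Net drop Δ = e − u = e − e ρ_c/ρ_m = e (ρ_m − ρ_c)/ρ_m.
e = Δ ρ_m/(ρ_m − ρ_c) = 0.8189 km × 3.266/0.37 = 7.23 km.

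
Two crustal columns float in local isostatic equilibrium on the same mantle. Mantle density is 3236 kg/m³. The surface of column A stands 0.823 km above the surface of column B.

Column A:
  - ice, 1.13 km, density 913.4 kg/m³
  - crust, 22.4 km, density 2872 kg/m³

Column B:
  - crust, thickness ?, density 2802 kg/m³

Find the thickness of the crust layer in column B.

18.7 km

Take the compensation level at the base of the deeper column (depth z_c below the surface of column A) and equate Σ ρ_i t_i down to z_c; mantle fills any gap and the z_c terms cancel.
Column A: 1.13×913.4 + 22.4×2872 + (z_c − 23.53)×3236
Column B: 0.823×0 + x×2802 + (z_c − 0.823 − 0 − x)×3236
The z_c×3236 term appears on both sides and cancels. Collect the known terms of each column as K = Σ(ρt)_known − 3236 × (depth of known layers): K_A = 65364.942 − 3236×23.53 = −10778.138; K_B = 0 − 3236×(0.823 + 0) = −2663.228.
Balance: K_A = K_B − x×(3236 − 2802), so x = (K_B − K_A)/(3236 − 2802) = 8114.91/434 = 18.7 km.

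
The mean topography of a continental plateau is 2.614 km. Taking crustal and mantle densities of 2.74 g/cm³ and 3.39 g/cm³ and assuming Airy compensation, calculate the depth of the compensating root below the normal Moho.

Equating mass per unit area of the two columns: the weight of the topography is balanced by the buoyancy of the root, ρ_c h = (ρ_m − ρ_c) r.
r = h · ρ_c / (ρ_m − ρ_c) = 2.614 km × 2.74 / (3.39 − 2.74) = 11 km.

11 km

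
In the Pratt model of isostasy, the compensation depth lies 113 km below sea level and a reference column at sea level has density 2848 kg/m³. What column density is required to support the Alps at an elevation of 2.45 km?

2790 kg/m³

Pratt balance: ρ_ref D = ρ (D + h).
ρ = ρ_ref D/(D + h) = 2848 × 113 km/(113 km + 2.45 km) = 2790 kg/m³.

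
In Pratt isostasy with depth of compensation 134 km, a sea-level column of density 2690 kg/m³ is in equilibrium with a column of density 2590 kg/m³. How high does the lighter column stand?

ρ_ref D = ρ (D + h) → h = D (ρ_ref − ρ)/ρ.
h = 134 km × (2690 − 2590)/2590 = 5.17 km.

5.17 km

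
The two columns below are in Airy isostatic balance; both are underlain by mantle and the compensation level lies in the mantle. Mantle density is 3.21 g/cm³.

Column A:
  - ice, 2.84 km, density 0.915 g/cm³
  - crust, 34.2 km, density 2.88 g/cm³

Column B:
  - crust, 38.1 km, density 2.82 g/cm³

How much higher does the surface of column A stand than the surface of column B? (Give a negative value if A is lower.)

For any compensation level in the mantle, the mantle terms cancel and isostasy reduces to e = (Σt_A − Σt_B) − (Σ(ρt)_A − Σ(ρt)_B) / ρ_m.
Σt_A = 37.04 km; Σt_B = 38.1 km; Σ(ρt)_A = 101.0946; Σ(ρt)_B = 107.442 (in km·g/cm³).
e = (37.04 − 38.1) − (101.0946 − 107.442) / 3.21 = 0.917 km.

0.917 km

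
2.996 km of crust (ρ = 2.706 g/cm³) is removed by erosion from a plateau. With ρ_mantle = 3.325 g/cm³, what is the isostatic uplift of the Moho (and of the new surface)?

2.44 km

Unloading: uplift u = e ρ_c/ρ_m = 2.996 km × 2.706/3.325 = 2.44 km.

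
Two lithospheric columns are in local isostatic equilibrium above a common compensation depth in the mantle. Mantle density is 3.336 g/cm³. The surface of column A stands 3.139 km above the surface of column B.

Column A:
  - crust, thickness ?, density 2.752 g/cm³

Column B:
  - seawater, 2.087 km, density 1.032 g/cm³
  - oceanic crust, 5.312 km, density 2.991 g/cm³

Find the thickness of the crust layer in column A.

Take the compensation level at the base of the deeper column (depth z_c below the surface of column A) and equate Σ ρ_i t_i down to z_c; mantle fills any gap and the z_c terms cancel.
Column A: x×2.752 + (z_c − 0 − x)×3.336
Column B: 3.139×0 + 2.087×1.032 + 5.312×2.991 + (z_c − 3.139 − 7.399)×3.336
The z_c×3.336 term appears on both sides and cancels. Collect the known terms of each column as K = Σ(ρt)_known − 3.336 × (depth of known layers): K_A = 0 − 3.336×0 = 0; K_B = 18.041976 − 3.336×(3.139 + 7.399) = −17.112792.
Balance: K_A − x×(3.336 − 2.752) = K_B, so x = (K_A − K_B)/(3.336 − 2.752) = 17.1128/0.584 = 29.3 km.

29.3 km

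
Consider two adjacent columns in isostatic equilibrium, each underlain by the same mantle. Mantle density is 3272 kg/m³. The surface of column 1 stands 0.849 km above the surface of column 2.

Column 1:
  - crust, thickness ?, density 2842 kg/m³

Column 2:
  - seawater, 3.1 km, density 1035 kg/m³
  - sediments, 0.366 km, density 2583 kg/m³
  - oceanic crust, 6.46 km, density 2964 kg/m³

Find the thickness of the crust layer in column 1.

27.8 km

Take the compensation level at the base of the deeper column (depth z_c below the surface of column 1) and equate Σ ρ_i t_i down to z_c; mantle fills any gap and the z_c terms cancel.
Column 1: x×2842 + (z_c − 0 − x)×3272
Column 2: 0.849×0 + 3.1×1035 + 0.366×2583 + 6.46×2964 + (z_c − 0.849 − 9.926)×3272
The z_c×3272 term appears on both sides and cancels. Collect the known terms of each column as K = Σ(ρt)_known − 3272 × (depth of known layers): K_1 = 0 − 3272×0 = 0; K_2 = 23301.318 − 3272×(0.849 + 9.926) = −11954.482.
Balance: K_1 − x×(3272 − 2842) = K_2, so x = (K_1 − K_2)/(3272 − 2842) = 11954.5/430 = 27.8 km.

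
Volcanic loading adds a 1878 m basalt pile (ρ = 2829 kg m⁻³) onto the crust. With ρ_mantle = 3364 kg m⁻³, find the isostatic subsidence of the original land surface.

1580 m

Subaerial loading: s = t ρ_load / ρ_m.
s = 1878 m × 2829/3364 = 1580 m.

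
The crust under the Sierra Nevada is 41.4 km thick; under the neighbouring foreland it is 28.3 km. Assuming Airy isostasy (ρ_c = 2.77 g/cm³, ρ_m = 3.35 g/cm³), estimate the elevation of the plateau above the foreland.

2.27 km

Excess crust Δ = 41.4 km − 28.3 km = 13.1 km, split between elevation h and root r with h + r = Δ.
Airy balance ρ_c h = (ρ_m − ρ_c) r gives r = h ρ_c/(ρ_m − ρ_c), so h (1 + ρ_c/(ρ_m − ρ_c)) = Δ, i.e. h = Δ (ρ_m − ρ_c)/ρ_m.
h = 13.1 km × 0.58/3.35 = 2.27 km.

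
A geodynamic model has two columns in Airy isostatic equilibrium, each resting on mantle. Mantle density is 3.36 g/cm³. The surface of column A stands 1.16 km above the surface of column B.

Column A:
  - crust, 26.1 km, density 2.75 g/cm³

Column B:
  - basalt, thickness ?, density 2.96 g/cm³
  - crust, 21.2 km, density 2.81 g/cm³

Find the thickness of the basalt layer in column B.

0.908 km

Take the compensation level at the base of the deeper column (depth z_c below the surface of column A) and equate Σ ρ_i t_i down to z_c; mantle fills any gap and the z_c terms cancel.
Column A: 26.1×2.75 + (z_c − 26.1)×3.36
Column B: 1.16×0 + x×2.96 + 21.2×2.81 + (z_c − 1.16 − 21.2 − x)×3.36
The z_c×3.36 term appears on both sides and cancels. Collect the known terms of each column as K = Σ(ρt)_known − 3.36 × (depth of known layers): K_A = 71.775 − 3.36×26.1 = −15.921; K_B = 59.572 − 3.36×(1.16 + 21.2) = −15.5576.
Balance: K_A = K_B − x×(3.36 − 2.96), so x = (K_B − K_A)/(3.36 − 2.96) = 0.3634/0.4 = 0.908 km.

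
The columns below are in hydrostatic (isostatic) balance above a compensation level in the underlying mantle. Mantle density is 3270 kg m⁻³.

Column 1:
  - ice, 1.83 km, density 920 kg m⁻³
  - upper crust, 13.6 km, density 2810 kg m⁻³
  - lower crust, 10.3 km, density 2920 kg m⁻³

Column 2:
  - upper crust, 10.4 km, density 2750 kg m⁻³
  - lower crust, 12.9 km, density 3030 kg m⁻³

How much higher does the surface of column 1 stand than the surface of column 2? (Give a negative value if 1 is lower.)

For any compensation level in the mantle, the mantle terms cancel and isostasy reduces to e = (Σt_1 − Σt_2) − (Σ(ρt)_1 − Σ(ρt)_2) / ρ_m.
Σt_1 = 25.73 km; Σt_2 = 23.3 km; Σ(ρt)_1 = 69975.6; Σ(ρt)_2 = 67687 (in km·kg m⁻³).
e = (25.73 − 23.3) − (69975.6 − 67687) / 3270 = 1.73 km.

1.73 km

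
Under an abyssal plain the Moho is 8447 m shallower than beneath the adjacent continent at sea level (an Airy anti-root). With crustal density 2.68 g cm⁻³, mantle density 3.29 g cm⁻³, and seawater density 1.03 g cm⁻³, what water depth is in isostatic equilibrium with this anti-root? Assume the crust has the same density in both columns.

Replacing a thickness d of crust by seawater at the top must be balanced by replacing crust with mantle at the base: d (ρ_c − ρ_w) = a (ρ_m − ρ_c).
d = a (ρ_m − ρ_c)/(ρ_c − ρ_w) = 8447 m × 0.61/1.65 = 3120 m.

3120 m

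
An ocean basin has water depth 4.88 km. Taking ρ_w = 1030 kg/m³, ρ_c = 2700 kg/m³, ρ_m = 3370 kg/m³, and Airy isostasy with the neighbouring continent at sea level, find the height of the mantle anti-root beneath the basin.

12.2 km

By Archimedes' principle applied to the lithosphere: replacing crust with seawater at the top is compensated by replacing crust with mantle at the base: d (ρ_c − ρ_w) = a (ρ_m − ρ_c).
a = d (ρ_c − ρ_w)/(ρ_m − ρ_c) = 4.88 km × 1670/670 = 12.2 km.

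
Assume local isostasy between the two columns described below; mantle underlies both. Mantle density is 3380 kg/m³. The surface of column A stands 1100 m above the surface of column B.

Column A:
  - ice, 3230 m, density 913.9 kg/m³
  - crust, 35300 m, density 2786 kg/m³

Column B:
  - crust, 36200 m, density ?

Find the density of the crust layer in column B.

2680 kg/m³

Take the compensation level at the base of the deeper column (depth z_c below the surface of column A) and equate Σ ρ_i t_i down to z_c; mantle fills any gap and the z_c terms cancel.
Column A: 3230×913.9 + 35300×2786 + (z_c − 38530)×3380
Column B: 1100×0 + 36200×ρ + (z_c − 1100 − 36200)×3380
The z_c×3380 term appears on both sides and cancels. Collect the known terms of each column as K = Σ(ρt)_known − 3380 × (depth of known layers): K_A = 101297697 − 3380×38530 = −28933703; K_B = 0 − 3380×(1100 + 36200) = −126074000.
Balance: K_A = K_B + 36200×ρ, so ρ = (K_A − K_B)/36200 = 97140300/36200 = 2680 kg/m³.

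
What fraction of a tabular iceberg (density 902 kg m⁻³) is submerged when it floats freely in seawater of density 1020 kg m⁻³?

88.4%

Submerged fraction = ρ_obj/ρ_fluid = 902/1020 = 88.4%.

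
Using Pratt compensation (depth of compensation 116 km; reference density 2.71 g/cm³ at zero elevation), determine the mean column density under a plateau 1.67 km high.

2.67 g/cm³

Pratt balance: ρ_ref D = ρ (D + h).
ρ = ρ_ref D/(D + h) = 2.71 × 116 km/(116 km + 1.67 km) = 2.67 g/cm³.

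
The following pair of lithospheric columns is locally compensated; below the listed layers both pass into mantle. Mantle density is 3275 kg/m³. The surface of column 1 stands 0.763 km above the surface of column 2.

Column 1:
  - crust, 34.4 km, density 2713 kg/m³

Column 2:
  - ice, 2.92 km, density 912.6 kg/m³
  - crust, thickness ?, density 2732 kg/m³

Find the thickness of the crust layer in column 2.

Take the compensation level at the base of the deeper column (depth z_c below the surface of column 1) and equate Σ ρ_i t_i down to z_c; mantle fills any gap and the z_c terms cancel.
Column 1: 34.4×2713 + (z_c − 34.4)×3275
Column 2: 0.763×0 + 2.92×912.6 + x×2732 + (z_c − 0.763 − 2.92 − x)×3275
The z_c×3275 term appears on both sides and cancels. Collect the known terms of each column as K = Σ(ρt)_known − 3275 × (depth of known layers): K_1 = 93327.2 − 3275×34.4 = −19332.8; K_2 = 2664.792 − 3275×(0.763 + 2.92) = −9397.033.
Balance: K_1 = K_2 − x×(3275 − 2732), so x = (K_2 − K_1)/(3275 − 2732) = 9935.77/543 = 18.3 km.

18.3 km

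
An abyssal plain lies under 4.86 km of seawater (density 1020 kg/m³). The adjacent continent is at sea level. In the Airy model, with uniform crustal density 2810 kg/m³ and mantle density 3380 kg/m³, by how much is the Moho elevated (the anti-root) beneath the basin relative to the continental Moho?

By Archimedes' principle applied to the lithosphere: replacing crust with seawater at the top is compensated by replacing crust with mantle at the base: d (ρ_c − ρ_w) = a (ρ_m − ρ_c).
a = d (ρ_c − ρ_w)/(ρ_m − ρ_c) = 4.86 km × 1790/570 = 15.3 km.

15.3 km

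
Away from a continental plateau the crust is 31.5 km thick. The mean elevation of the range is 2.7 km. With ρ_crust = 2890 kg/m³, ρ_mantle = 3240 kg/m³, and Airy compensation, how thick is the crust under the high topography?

Root depth r = h ρ_c / (ρ_m − ρ_c) = 2.7 km × 2890 / 350 = 22.29 km.
Total thickness = T + h + r = 31.5 km + 2.7 km + 22.29 km = 56.5 km.

56.5 km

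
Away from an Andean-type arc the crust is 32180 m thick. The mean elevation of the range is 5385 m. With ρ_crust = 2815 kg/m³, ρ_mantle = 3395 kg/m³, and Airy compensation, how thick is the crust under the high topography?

Root depth r = h ρ_c / (ρ_m − ρ_c) = 5385 m × 2815 / 580 = 26140 m.
Total thickness = T + h + r = 32180 m + 5385 m + 26140 m = 63700 m.

63700 m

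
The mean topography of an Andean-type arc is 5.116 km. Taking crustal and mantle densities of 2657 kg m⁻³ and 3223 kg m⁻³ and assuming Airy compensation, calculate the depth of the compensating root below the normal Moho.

By Archimedes' principle applied to the lithosphere: the weight of the topography is balanced by the buoyancy of the root, ρ_c h = (ρ_m − ρ_c) r.
r = h · ρ_c / (ρ_m − ρ_c) = 5.116 km × 2657 / (3223 − 2657) = 24 km.

24 km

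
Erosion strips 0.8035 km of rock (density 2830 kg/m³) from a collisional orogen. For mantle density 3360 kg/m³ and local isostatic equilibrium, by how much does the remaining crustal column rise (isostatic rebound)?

0.677 km

Unloading: uplift u = e ρ_c/ρ_m = 0.8035 km × 2830/3360 = 0.677 km.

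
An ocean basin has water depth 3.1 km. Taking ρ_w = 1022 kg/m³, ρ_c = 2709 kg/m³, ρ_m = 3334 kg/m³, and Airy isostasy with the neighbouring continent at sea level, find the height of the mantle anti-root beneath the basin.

In Airy isostatic equilibrium: replacing crust with seawater at the top is compensated by replacing crust with mantle at the base: d (ρ_c − ρ_w) = a (ρ_m − ρ_c).
a = d (ρ_c − ρ_w)/(ρ_m − ρ_c) = 3.1 km × 1687/625 = 8.37 km.

8.37 km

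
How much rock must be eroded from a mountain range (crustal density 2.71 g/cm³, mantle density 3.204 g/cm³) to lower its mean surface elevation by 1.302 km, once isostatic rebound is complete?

Net drop Δ = e − u = e − e ρ_c/ρ_m = e (ρ_m − ρ_c)/ρ_m.
e = Δ ρ_m/(ρ_m − ρ_c) = 1.302 km × 3.204/0.494 = 8.44 km.

8.44 km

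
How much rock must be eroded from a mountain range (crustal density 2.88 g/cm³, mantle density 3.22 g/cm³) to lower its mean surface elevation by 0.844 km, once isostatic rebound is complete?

Net drop Δ = e − u = e − e ρ_c/ρ_m = e (ρ_m − ρ_c)/ρ_m.
e = Δ ρ_m/(ρ_m − ρ_c) = 0.844 km × 3.22/0.34 = 7.99 km.

7.99 km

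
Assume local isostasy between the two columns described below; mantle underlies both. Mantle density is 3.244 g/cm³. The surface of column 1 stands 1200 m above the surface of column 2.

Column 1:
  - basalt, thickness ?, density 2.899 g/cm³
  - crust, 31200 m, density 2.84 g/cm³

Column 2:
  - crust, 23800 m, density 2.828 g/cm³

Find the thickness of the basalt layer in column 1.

Take the compensation level at the base of the deeper column (depth z_c below the surface of column 1) and equate Σ ρ_i t_i down to z_c; mantle fills any gap and the z_c terms cancel.
Column 1: x×2.899 + 31200×2.84 + (z_c − 31200 − x)×3.244
Column 2: 1200×0 + 23800×2.828 + (z_c − 1200 − 23800)×3.244
The z_c×3.244 term appears on both sides and cancels. Collect the known terms of each column as K = Σ(ρt)_known − 3.244 × (depth of known layers): K_1 = 88608 − 3.244×31200 = −12604.8; K_2 = 67306.4 − 3.244×(1200 + 23800) = −13793.6.
Balance: K_1 − x×(3.244 − 2.899) = K_2, so x = (K_1 − K_2)/(3.244 − 2.899) = 1188.8/0.345 = 3450 m.

3450 m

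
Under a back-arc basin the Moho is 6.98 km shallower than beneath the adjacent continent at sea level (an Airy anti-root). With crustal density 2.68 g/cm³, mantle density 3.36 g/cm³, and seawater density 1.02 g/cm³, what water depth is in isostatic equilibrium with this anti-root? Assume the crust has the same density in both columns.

Replacing a thickness d of crust by seawater at the top must be balanced by replacing crust with mantle at the base: d (ρ_c − ρ_w) = a (ρ_m − ρ_c).
d = a (ρ_m − ρ_c)/(ρ_c − ρ_w) = 6.98 km × 0.68/1.66 = 2.86 km.

2.86 km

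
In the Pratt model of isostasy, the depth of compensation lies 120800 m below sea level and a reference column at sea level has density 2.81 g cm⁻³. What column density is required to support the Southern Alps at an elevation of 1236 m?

Pratt balance: ρ_ref D = ρ (D + h).
ρ = ρ_ref D/(D + h) = 2.81 × 120800 m/(120800 m + 1236 m) = 2.78 g cm⁻³.

2.78 g cm⁻³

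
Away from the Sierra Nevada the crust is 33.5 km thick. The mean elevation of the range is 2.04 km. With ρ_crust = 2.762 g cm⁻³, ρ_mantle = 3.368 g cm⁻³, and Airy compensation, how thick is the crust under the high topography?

44.8 km

Root depth r = h ρ_c / (ρ_m − ρ_c) = 2.04 km × 2.762 / 0.606 = 9.298 km.
Total thickness = T + h + r = 33.5 km + 2.04 km + 9.298 km = 44.8 km.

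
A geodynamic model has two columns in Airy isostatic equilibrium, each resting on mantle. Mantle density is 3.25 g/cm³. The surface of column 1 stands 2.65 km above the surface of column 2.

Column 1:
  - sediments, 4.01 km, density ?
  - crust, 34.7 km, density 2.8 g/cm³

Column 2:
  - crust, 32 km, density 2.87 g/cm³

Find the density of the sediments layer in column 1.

Take the compensation level at the base of the deeper column (depth z_c below the surface of column 1) and equate Σ ρ_i t_i down to z_c; mantle fills any gap and the z_c terms cancel.
Column 1: 4.01×ρ + 34.7×2.8 + (z_c − 38.71)×3.25
Column 2: 2.65×0 + 32×2.87 + (z_c − 2.65 − 32)×3.25
The z_c×3.25 term appears on both sides and cancels. Collect the known terms of each column as K = Σ(ρt)_known − 3.25 × (depth of known layers): K_1 = 97.16 − 3.25×38.71 = −28.6475; K_2 = 91.84 − 3.25×(2.65 + 32) = −20.7725.
Balance: K_1 + 4.01×ρ = K_2, so ρ = (K_2 − K_1)/4.01 = 7.875/4.01 = 1.96 g/cm³.

1.96 g/cm³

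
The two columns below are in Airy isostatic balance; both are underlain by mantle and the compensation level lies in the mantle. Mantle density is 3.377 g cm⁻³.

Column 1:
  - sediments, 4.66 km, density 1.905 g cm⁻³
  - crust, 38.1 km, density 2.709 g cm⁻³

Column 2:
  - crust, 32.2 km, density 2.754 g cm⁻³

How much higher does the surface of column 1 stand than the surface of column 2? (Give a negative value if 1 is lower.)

For any compensation level in the mantle, the mantle terms cancel and isostasy reduces to e = (Σt_1 − Σt_2) − (Σ(ρt)_1 − Σ(ρt)_2) / ρ_m.
Σt_1 = 42.76 km; Σt_2 = 32.2 km; Σ(ρt)_1 = 112.0902; Σ(ρt)_2 = 88.6788 (in km·g cm⁻³).
e = (42.76 − 32.2) − (112.0902 − 88.6788) / 3.377 = 3.63 km.

3.63 km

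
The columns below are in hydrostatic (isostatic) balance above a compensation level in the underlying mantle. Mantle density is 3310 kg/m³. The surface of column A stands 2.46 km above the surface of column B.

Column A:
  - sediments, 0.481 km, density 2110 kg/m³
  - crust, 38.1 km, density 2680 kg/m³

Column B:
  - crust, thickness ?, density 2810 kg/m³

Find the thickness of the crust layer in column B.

32.9 km

Take the compensation level at the base of the deeper column (depth z_c below the surface of column A) and equate Σ ρ_i t_i down to z_c; mantle fills any gap and the z_c terms cancel.
Column A: 0.481×2110 + 38.1×2680 + (z_c − 38.581)×3310
Column B: 2.46×0 + x×2810 + (z_c − 2.46 − 0 − x)×3310
The z_c×3310 term appears on both sides and cancels. Collect the known terms of each column as K = Σ(ρt)_known − 3310 × (depth of known layers): K_A = 103122.91 − 3310×38.581 = −24580.2; K_B = 0 − 3310×(2.46 + 0) = −8142.6.
Balance: K_A = K_B − x×(3310 − 2810), so x = (K_B − K_A)/(3310 − 2810) = 16437.6/500 = 32.9 km.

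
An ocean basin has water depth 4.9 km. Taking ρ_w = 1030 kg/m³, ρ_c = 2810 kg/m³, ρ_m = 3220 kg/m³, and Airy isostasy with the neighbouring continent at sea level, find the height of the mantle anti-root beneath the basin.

21.3 km

By Archimedes' principle applied to the lithosphere: replacing crust with seawater at the top is compensated by replacing crust with mantle at the base: d (ρ_c − ρ_w) = a (ρ_m − ρ_c).
a = d (ρ_c − ρ_w)/(ρ_m − ρ_c) = 4.9 km × 1780/410 = 21.3 km.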